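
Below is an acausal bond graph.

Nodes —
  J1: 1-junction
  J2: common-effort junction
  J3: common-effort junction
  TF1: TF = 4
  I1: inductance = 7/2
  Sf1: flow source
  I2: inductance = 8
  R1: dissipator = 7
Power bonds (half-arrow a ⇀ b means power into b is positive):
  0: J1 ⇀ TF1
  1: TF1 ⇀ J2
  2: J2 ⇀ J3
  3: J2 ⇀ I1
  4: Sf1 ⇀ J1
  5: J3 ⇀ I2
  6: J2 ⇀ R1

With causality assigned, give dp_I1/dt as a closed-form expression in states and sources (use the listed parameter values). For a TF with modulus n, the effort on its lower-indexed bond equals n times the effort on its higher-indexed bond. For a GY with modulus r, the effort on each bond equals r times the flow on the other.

bond 4 |Sf1  (source Sf1 imposes f)
bond 0 |J1  (1-jn J1 has f-setter on 4)
bond 1 |TF1  (TF1: transformer flips bond 0)
bond 3 |I1  (prefer integral on I1)
bond 5 |I2  (I2 outputs flow p/I2)
bond 2 |J3  (only one effort-in slot at J3)
bond 6 |J2  (closing 0-jn rule on J2)

dp_I1/dt = 28*F_Sf1 - 2*p_I1 - 7*p_I2/8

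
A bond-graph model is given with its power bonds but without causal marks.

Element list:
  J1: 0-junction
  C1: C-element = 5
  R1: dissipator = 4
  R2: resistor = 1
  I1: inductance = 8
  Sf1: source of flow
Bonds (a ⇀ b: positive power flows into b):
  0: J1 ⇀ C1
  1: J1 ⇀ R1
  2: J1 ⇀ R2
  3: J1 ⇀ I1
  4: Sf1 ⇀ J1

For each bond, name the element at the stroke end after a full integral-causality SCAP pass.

b0 stroke at J1
b1 stroke at R1
b2 stroke at R2
b3 stroke at I1
b4 stroke at Sf1

bond 4 stroke at Sf1  (Sf1 (Sf) sets flow on bond)
bond 0 stroke at J1  (C1: C, integral causality)
bond 1 stroke at R1  (0-jn J1 has e-setter on 0)
bond 2 stroke at R2  (J1: bond 0 brought effort, rest push out)
bond 3 stroke at I1  (0-jn J1 has e-setter on 0)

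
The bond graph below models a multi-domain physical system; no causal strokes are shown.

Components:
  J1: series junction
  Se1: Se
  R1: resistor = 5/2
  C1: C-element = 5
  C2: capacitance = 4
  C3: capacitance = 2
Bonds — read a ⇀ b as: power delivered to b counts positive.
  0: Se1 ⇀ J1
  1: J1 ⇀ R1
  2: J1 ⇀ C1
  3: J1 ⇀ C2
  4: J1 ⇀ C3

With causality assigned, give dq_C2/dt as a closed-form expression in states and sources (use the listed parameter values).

β0 stroke→J1  (source Se1 imposes e)
β2 stroke→J1  (C1: C, integral causality)
β3 stroke→J1  (C2: C, integral causality)
β4 stroke→J1  (prefer integral on C3)
β1 stroke→R1  (J1: last free bond brings flow in)

dq_C2/dt = 2*E_Se1/5 - 2*q_C1/25 - q_C2/10 - q_C3/5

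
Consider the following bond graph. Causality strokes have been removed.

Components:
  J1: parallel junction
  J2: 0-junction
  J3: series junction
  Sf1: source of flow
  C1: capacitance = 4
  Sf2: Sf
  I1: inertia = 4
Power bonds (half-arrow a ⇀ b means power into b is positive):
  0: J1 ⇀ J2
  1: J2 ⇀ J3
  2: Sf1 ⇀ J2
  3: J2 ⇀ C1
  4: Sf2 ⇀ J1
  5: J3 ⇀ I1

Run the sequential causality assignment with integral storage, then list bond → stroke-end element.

bond 2 stroke at Sf1  (Sf1: flow source, stroke at near end)
bond 4 stroke at Sf2  (Sf2: flow source, stroke at near end)
bond 0 stroke at J1  (J1: last free bond brings effort in)
bond 3 stroke at J2  (C1 integral (e out))
bond 1 stroke at J3  (0-jn J2 has e-setter on 3)
bond 5 stroke at I1  (closing 1-jn rule on J3)

bond 0 stroke→J1
bond 1 stroke→J3
bond 2 stroke→Sf1
bond 3 stroke→J2
bond 4 stroke→Sf2
bond 5 stroke→I1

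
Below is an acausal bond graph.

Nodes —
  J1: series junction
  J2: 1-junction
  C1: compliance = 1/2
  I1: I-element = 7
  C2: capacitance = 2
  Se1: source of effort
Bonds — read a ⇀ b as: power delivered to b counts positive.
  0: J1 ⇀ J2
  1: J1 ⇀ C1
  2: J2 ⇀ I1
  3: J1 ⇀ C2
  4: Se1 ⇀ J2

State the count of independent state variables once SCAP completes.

3  (C1, C2, I1 all integral)

#4 →J2  (source Se1 imposes e)
#1 →J1  (prefer integral on C1)
#2 →I1  (prefer integral on I1)
#0 →J2  (J2 flow already set via bond 2)
#3 →J1  (J1: bond 0 brought flow, rest push out)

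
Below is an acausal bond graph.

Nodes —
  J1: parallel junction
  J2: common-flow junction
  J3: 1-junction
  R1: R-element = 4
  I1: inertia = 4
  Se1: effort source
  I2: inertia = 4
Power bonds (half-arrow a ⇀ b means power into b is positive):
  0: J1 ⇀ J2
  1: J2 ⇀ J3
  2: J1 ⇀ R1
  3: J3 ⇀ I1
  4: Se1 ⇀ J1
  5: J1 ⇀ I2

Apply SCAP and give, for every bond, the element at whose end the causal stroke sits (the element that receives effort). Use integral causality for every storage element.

#0 stroke→J2
#1 stroke→J3
#2 stroke→R1
#3 stroke→I1
#4 stroke→J1
#5 stroke→I2

β4 |J1  (source Se1 imposes e)
β0 |J2  (J1: bond 4 brought effort, rest push out)
β2 |R1  (J1: bond 4 brought effort, rest push out)
β5 |I2  (J1: bond 4 brought effort, rest push out)
β1 |J3  (J2: last free bond brings flow in)
β3 |I1  (J3 needs exactly one f-in)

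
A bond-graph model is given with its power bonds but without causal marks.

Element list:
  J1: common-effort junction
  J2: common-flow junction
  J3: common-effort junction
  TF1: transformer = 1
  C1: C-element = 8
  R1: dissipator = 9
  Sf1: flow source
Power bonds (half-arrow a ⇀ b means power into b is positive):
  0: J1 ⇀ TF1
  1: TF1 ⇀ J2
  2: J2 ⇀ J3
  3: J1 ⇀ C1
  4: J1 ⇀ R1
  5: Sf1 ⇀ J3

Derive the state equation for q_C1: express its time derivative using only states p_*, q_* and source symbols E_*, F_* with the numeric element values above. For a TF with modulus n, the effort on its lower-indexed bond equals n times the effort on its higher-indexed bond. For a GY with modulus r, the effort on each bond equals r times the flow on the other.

dq_C1/dt = F_Sf1 - q_C1/72

β5 →Sf1  (Sf1 (Sf) sets flow on bond)
β2 →J3  (J3 needs exactly one e-in)
β1 →J2  (J2 flow already set via bond 2)
β0 →TF1  (TF1 one-in-one-out from 1)
β3 →J1  (prefer integral on C1)
β4 →R1  (J1 effort already set via bond 3)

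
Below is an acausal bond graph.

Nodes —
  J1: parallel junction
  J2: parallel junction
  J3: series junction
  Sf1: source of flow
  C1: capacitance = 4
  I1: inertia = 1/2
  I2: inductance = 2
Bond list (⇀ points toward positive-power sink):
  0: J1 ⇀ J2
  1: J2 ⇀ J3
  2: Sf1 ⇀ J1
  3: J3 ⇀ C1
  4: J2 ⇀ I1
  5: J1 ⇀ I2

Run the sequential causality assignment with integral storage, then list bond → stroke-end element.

β2 |Sf1  (source Sf1 imposes f)
β3 |J3  (prefer integral on C1)
β1 |J2  (J3: last free bond brings flow in)
β0 |J1  (J2 effort already set via bond 1)
β4 |I1  (J2: bond 1 brought effort, rest push out)
β5 |I2  (J1: bond 0 brought effort, rest push out)

bond 0 →J1
bond 1 →J2
bond 2 →Sf1
bond 3 →J3
bond 4 →I1
bond 5 →I2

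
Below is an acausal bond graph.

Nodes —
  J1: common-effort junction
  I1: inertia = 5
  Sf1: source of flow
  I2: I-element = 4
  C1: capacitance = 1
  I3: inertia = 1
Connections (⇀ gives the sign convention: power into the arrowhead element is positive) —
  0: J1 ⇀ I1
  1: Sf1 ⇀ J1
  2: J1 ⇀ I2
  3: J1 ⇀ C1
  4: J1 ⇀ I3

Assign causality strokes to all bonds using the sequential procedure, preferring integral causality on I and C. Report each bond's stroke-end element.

#0 stroke→I1
#1 stroke→Sf1
#2 stroke→I2
#3 stroke→J1
#4 stroke→I3

β1 |Sf1  (Sf1: flow source, stroke at near end)
β0 |I1  (I1: I, integral causality)
β2 |I2  (I2: I, integral causality)
β3 |J1  (C1: C, integral causality)
β4 |I3  (0-jn J1 has e-setter on 3)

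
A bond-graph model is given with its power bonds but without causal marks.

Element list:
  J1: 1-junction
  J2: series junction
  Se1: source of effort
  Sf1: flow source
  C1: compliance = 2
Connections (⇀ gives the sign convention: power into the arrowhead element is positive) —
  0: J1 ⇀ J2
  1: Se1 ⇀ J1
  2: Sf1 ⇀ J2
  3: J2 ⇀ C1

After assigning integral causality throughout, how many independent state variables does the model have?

1  (C1 all integral)

β1 stroke at J1  (Se1 (Se) sets effort on bond)
β2 stroke at Sf1  (source Sf1 imposes f)
β0 stroke at J2  (J1: last free bond brings flow in)
β3 stroke at J2  (J2 flow already set via bond 2)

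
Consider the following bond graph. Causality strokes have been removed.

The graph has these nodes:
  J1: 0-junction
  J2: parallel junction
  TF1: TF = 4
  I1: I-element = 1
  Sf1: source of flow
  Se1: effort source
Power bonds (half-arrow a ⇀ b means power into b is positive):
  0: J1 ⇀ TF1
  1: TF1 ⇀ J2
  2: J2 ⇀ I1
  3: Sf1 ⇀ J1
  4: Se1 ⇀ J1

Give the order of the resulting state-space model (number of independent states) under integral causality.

bond 3 →Sf1  (Sf1: flow source, stroke at near end)
bond 4 →J1  (source Se1 imposes e)
bond 0 →TF1  (0-jn J1 has e-setter on 4)
bond 1 →J2  (TF1 one-in-one-out from 0)
bond 2 →I1  (J2: bond 1 brought effort, rest push out)

1  (I1 all integral)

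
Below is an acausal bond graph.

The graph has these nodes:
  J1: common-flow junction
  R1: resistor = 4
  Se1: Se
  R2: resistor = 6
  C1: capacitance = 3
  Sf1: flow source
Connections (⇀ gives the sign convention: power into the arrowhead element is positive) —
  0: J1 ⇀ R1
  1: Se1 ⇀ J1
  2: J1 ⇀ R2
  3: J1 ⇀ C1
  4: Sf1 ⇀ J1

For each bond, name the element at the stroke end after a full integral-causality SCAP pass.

β0 stroke at J1
β1 stroke at J1
β2 stroke at J1
β3 stroke at J1
β4 stroke at Sf1

bond 1 |J1  (Se1 fixes effort; stroke away)
bond 4 |Sf1  (Sf1 fixes flow; stroke at Sf1)
bond 0 |J1  (1-jn J1 has f-setter on 4)
bond 2 |J1  (J1: bond 4 brought flow, rest push out)
bond 3 |J1  (common-f at J1 fixed by 4)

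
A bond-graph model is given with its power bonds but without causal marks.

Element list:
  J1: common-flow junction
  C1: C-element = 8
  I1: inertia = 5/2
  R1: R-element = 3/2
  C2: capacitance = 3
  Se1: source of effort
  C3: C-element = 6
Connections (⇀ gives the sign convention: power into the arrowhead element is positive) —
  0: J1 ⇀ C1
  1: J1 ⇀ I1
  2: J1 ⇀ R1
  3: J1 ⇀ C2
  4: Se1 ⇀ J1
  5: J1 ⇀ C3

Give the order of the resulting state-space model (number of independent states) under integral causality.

4  (C1, C2, C3, I1 all integral)

β4 |J1  (Se1: effort source, stroke at far end)
β0 |J1  (C1 integral (e out))
β1 |I1  (I1 outputs flow p/I1)
β2 |J1  (1-jn J1 has f-setter on 1)
β3 |J1  (common-f at J1 fixed by 1)
β5 |J1  (J1: bond 1 brought flow, rest push out)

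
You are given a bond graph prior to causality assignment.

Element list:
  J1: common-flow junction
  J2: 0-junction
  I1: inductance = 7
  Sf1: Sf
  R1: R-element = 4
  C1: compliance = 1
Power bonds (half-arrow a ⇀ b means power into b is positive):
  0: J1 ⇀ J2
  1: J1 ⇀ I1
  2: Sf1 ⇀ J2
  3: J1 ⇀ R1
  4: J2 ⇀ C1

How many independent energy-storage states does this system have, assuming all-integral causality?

bond 2 |Sf1  (Sf1: flow source, stroke at near end)
bond 1 |I1  (prefer integral on I1)
bond 0 |J1  (common-f at J1 fixed by 1)
bond 3 |J1  (J1 flow already set via bond 1)
bond 4 |J2  (J2: last free bond brings effort in)

2  (C1, I1 all integral)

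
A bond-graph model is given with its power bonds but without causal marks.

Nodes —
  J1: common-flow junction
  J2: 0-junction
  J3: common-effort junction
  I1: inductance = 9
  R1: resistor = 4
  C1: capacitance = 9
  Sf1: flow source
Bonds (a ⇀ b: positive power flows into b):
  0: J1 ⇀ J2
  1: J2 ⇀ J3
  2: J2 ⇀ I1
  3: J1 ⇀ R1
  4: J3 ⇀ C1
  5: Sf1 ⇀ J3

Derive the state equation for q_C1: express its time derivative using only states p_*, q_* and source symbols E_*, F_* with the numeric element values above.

dq_C1/dt = F_Sf1 - p_I1/9 - q_C1/36

b5 →Sf1  (Sf1 (Sf) sets flow on bond)
b2 →I1  (I1 integral (f out))
b4 →J3  (C1 outputs effort q/C1)
b1 →J2  (0-jn J3 has e-setter on 4)
b0 →J1  (J2: bond 1 brought effort, rest push out)
b3 →R1  (J1: last free bond brings flow in)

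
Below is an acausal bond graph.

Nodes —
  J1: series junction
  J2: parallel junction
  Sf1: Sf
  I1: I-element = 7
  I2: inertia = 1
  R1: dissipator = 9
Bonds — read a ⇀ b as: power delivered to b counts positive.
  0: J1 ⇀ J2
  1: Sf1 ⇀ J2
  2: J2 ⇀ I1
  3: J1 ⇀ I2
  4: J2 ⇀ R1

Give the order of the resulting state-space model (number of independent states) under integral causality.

2  (I1, I2 all integral)

β1 stroke at Sf1  (source Sf1 imposes f)
β2 stroke at I1  (prefer integral on I1)
β3 stroke at I2  (I2 outputs flow p/I2)
β0 stroke at J1  (J1 flow already set via bond 3)
β4 stroke at J2  (J2 needs exactly one e-in)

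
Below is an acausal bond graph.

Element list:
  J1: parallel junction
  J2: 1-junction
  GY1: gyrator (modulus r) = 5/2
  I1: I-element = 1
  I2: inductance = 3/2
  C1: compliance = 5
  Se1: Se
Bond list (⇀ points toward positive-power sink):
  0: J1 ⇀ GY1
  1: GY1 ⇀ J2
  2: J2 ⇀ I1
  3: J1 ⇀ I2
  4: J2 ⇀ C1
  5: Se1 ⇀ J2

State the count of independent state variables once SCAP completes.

β5 stroke→J2  (Se1 fixes effort; stroke away)
β2 stroke→I1  (prefer integral on I1)
β1 stroke→J2  (1-jn J2 has f-setter on 2)
β4 stroke→J2  (1-jn J2 has f-setter on 2)
β0 stroke→J1  (GY1: gyrator matches bond 1)
β3 stroke→I2  (J1: bond 0 brought effort, rest push out)

3  (C1, I1, I2 all integral)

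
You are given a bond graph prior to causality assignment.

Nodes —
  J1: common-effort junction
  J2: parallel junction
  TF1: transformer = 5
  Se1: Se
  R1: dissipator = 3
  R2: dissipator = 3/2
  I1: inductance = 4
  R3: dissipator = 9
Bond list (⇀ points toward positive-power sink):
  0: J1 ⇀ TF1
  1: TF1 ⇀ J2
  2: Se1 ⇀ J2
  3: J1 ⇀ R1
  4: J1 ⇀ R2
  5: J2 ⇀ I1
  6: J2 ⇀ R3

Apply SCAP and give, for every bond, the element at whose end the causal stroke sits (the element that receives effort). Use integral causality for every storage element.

bond 2 →J2  (Se1: effort source, stroke at far end)
bond 1 →TF1  (0-jn J2 has e-setter on 2)
bond 5 →I1  (J2 effort already set via bond 2)
bond 6 →R3  (common-e at J2 fixed by 2)
bond 0 →J1  (TF1: transformer flips bond 1)
bond 3 →R1  (J1 effort already set via bond 0)
bond 4 →R2  (0-jn J1 has e-setter on 0)

β0 stroke→J1
β1 stroke→TF1
β2 stroke→J2
β3 stroke→R1
β4 stroke→R2
β5 stroke→I1
β6 stroke→R3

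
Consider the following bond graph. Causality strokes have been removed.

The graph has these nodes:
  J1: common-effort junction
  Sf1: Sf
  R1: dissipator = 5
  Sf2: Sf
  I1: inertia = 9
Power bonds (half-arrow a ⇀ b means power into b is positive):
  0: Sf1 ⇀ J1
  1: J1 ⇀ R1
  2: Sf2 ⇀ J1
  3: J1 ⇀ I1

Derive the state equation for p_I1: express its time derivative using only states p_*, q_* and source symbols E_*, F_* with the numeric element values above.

dp_I1/dt = 5*F_Sf1 + 5*F_Sf2 - 5*p_I1/9

b0 →Sf1  (Sf1 fixes flow; stroke at Sf1)
b2 →Sf2  (Sf2 (Sf) sets flow on bond)
b3 →I1  (prefer integral on I1)
b1 →J1  (J1: last free bond brings effort in)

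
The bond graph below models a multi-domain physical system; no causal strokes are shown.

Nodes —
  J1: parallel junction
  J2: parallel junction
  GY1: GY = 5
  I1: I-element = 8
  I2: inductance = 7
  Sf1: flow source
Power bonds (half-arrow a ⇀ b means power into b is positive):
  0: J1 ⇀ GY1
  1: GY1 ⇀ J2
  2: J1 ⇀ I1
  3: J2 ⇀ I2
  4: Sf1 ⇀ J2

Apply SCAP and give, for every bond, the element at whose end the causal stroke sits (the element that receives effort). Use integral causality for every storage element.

β0 stroke→J1
β1 stroke→J2
β2 stroke→I1
β3 stroke→I2
β4 stroke→Sf1

bond 4 |Sf1  (source Sf1 imposes f)
bond 2 |I1  (prefer integral on I1)
bond 0 |J1  (only one effort-in slot at J1)
bond 1 |J2  (GY1: gyrator matches bond 0)
bond 3 |I2  (common-e at J2 fixed by 1)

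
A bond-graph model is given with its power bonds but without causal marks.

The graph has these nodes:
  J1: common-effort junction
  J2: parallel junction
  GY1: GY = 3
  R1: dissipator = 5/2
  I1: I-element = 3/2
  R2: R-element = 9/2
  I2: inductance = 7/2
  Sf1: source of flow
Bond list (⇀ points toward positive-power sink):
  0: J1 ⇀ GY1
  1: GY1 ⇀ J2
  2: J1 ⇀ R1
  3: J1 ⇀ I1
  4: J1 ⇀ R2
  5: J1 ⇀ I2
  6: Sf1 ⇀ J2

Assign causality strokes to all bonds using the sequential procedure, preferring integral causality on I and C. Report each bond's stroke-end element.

bond 6 |Sf1  (Sf1: flow source, stroke at near end)
bond 1 |J2  (J2 needs exactly one e-in)
bond 0 |J1  (GY1 both-in/both-out from 1)
bond 2 |R1  (common-e at J1 fixed by 0)
bond 3 |I1  (common-e at J1 fixed by 0)
bond 4 |R2  (J1: bond 0 brought effort, rest push out)
bond 5 |I2  (0-jn J1 has e-setter on 0)

b0 |J1
b1 |J2
b2 |R1
b3 |I1
b4 |R2
b5 |I2
b6 |Sf1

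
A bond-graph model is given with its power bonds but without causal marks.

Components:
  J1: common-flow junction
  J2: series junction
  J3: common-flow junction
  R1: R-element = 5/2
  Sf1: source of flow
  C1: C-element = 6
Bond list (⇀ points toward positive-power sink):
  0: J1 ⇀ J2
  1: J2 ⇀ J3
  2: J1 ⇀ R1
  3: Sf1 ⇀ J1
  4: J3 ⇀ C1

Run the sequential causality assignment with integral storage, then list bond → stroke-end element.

β0 stroke at J1
β1 stroke at J2
β2 stroke at J1
β3 stroke at Sf1
β4 stroke at J3

#3 stroke at Sf1  (source Sf1 imposes f)
#0 stroke at J1  (J1: bond 3 brought flow, rest push out)
#2 stroke at J1  (J1: bond 3 brought flow, rest push out)
#1 stroke at J2  (common-f at J2 fixed by 0)
#4 stroke at J3  (J3 flow already set via bond 1)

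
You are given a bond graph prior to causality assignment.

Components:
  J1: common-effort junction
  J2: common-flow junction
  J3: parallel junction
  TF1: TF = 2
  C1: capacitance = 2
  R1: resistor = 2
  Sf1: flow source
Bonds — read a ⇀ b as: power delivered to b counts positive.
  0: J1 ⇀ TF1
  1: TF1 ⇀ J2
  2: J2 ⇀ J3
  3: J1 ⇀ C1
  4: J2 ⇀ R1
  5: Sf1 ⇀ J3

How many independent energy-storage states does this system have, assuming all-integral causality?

1  (C1 all integral)

bond 5 stroke→Sf1  (Sf1 fixes flow; stroke at Sf1)
bond 2 stroke→J3  (closing 0-jn rule on J3)
bond 1 stroke→J2  (1-jn J2 has f-setter on 2)
bond 4 stroke→J2  (J2: bond 2 brought flow, rest push out)
bond 0 stroke→TF1  (through TF1, causality passes straight; one stroke at TF1)
bond 3 stroke→J1  (J1 needs exactly one e-in)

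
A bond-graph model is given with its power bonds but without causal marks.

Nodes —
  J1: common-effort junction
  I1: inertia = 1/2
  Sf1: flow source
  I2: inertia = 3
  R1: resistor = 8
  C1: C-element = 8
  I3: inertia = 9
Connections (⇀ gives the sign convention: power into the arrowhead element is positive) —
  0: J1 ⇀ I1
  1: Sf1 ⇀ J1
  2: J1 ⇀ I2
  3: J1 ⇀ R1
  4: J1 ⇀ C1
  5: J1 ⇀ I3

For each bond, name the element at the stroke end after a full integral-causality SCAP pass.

bond 0 stroke at I1
bond 1 stroke at Sf1
bond 2 stroke at I2
bond 3 stroke at R1
bond 4 stroke at J1
bond 5 stroke at I3

#1 →Sf1  (Sf1: flow source, stroke at near end)
#0 →I1  (I1: I, integral causality)
#2 →I2  (I2 integral (f out))
#4 →J1  (C1 integral (e out))
#3 →R1  (J1 effort already set via bond 4)
#5 →I3  (J1 effort already set via bond 4)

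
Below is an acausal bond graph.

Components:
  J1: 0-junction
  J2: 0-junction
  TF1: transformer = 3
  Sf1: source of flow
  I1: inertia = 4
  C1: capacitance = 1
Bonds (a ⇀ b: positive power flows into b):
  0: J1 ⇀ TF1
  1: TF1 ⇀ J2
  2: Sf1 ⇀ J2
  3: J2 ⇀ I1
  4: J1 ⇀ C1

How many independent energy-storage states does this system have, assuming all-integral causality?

bond 2 stroke at Sf1  (Sf1: flow source, stroke at near end)
bond 3 stroke at I1  (I1 outputs flow p/I1)
bond 1 stroke at J2  (J2: last free bond brings effort in)
bond 0 stroke at TF1  (TF1: transformer flips bond 1)
bond 4 stroke at J1  (closing 0-jn rule on J1)

2  (C1, I1 all integral)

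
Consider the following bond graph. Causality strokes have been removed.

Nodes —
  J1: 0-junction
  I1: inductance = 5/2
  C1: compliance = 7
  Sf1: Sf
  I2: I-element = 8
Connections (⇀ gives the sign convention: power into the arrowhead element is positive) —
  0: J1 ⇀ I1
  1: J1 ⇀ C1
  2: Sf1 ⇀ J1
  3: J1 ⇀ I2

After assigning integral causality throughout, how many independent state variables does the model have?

3  (C1, I1, I2 all integral)

β2 |Sf1  (Sf1: flow source, stroke at near end)
β0 |I1  (I1: I, integral causality)
β1 |J1  (C1 outputs effort q/C1)
β3 |I2  (J1: bond 1 brought effort, rest push out)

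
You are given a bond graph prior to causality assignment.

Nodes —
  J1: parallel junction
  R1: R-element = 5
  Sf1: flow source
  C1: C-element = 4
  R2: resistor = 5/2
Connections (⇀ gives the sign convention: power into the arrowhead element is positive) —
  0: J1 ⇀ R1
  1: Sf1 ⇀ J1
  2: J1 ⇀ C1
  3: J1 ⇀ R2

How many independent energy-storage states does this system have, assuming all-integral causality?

1  (C1 all integral)

bond 1 →Sf1  (Sf1 (Sf) sets flow on bond)
bond 2 →J1  (C1: C, integral causality)
bond 0 →R1  (J1 effort already set via bond 2)
bond 3 →R2  (0-jn J1 has e-setter on 2)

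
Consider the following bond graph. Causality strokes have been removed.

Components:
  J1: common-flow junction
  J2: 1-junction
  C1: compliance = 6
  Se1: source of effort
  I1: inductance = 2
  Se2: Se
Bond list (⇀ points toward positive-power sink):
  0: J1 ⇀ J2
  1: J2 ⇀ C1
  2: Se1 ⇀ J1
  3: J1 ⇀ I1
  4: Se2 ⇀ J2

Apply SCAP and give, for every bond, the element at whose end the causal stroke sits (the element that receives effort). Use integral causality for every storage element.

bond 0 stroke at J1
bond 1 stroke at J2
bond 2 stroke at J1
bond 3 stroke at I1
bond 4 stroke at J2

bond 2 stroke at J1  (Se1: effort source, stroke at far end)
bond 4 stroke at J2  (Se2 fixes effort; stroke away)
bond 1 stroke at J2  (prefer integral on C1)
bond 0 stroke at J1  (only one flow-in slot at J2)
bond 3 stroke at I1  (J1: last free bond brings flow in)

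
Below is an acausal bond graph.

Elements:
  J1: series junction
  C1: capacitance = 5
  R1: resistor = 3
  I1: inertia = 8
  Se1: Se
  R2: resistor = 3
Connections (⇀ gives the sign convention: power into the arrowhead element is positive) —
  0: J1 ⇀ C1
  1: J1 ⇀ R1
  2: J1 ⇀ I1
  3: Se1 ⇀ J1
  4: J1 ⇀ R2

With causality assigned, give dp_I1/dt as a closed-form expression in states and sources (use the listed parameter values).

#3 stroke→J1  (Se1: effort source, stroke at far end)
#0 stroke→J1  (C1: C, integral causality)
#2 stroke→I1  (prefer integral on I1)
#1 stroke→J1  (common-f at J1 fixed by 2)
#4 stroke→J1  (common-f at J1 fixed by 2)

dp_I1/dt = E_Se1 - 3*p_I1/4 - q_C1/5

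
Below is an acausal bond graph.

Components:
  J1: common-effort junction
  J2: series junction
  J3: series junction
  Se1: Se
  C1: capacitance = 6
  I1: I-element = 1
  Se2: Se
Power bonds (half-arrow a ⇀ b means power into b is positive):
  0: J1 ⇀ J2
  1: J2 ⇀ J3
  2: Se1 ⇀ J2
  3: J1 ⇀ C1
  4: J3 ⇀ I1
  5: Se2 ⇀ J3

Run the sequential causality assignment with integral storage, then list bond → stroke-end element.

β0 stroke at J2
β1 stroke at J3
β2 stroke at J2
β3 stroke at J1
β4 stroke at I1
β5 stroke at J3

b2 →J2  (source Se1 imposes e)
b5 →J3  (Se2 (Se) sets effort on bond)
b3 →J1  (C1 integral (e out))
b0 →J2  (J1 effort already set via bond 3)
b1 →J3  (only one flow-in slot at J2)
b4 →I1  (J3 needs exactly one f-in)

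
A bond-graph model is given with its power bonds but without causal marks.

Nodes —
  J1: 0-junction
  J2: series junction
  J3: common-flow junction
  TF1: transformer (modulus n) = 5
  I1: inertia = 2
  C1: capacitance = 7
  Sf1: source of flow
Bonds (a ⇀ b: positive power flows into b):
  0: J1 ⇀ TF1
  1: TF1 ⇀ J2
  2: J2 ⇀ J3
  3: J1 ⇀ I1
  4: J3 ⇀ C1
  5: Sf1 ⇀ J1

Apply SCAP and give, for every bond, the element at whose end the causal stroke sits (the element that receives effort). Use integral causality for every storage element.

bond 5 stroke at Sf1  (Sf1 (Sf) sets flow on bond)
bond 3 stroke at I1  (I1 integral (f out))
bond 0 stroke at J1  (closing 0-jn rule on J1)
bond 1 stroke at TF1  (TF1: transformer flips bond 0)
bond 2 stroke at J2  (1-jn J2 has f-setter on 1)
bond 4 stroke at J3  (1-jn J3 has f-setter on 2)

#0 stroke at J1
#1 stroke at TF1
#2 stroke at J2
#3 stroke at I1
#4 stroke at J3
#5 stroke at Sf1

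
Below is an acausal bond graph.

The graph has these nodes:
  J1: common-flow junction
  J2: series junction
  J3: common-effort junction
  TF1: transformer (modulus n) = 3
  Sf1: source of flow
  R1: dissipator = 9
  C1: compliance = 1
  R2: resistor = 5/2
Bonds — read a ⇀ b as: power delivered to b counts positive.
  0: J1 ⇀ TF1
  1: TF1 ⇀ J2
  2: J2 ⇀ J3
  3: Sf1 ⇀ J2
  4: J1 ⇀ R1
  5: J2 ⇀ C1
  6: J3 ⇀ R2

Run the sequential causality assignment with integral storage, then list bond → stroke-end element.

β0 stroke at TF1
β1 stroke at J2
β2 stroke at J2
β3 stroke at Sf1
β4 stroke at J1
β5 stroke at J2
β6 stroke at J3

β3 →Sf1  (source Sf1 imposes f)
β1 →J2  (J2: bond 3 brought flow, rest push out)
β2 →J2  (J2 flow already set via bond 3)
β5 →J2  (common-f at J2 fixed by 3)
β6 →J3  (closing 0-jn rule on J3)
β0 →TF1  (through TF1, causality passes straight; one stroke at TF1)
β4 →J1  (J1: bond 0 brought flow, rest push out)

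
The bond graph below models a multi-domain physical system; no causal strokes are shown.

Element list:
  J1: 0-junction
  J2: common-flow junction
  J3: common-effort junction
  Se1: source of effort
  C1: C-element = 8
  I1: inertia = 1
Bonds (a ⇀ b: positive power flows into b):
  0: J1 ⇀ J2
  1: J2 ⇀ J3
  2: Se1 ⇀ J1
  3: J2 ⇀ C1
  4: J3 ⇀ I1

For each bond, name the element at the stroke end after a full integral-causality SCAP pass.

#0 |J2
#1 |J3
#2 |J1
#3 |J2
#4 |I1

bond 2 stroke→J1  (source Se1 imposes e)
bond 0 stroke→J2  (0-jn J1 has e-setter on 2)
bond 3 stroke→J2  (C1 integral (e out))
bond 1 stroke→J3  (J2 needs exactly one f-in)
bond 4 stroke→I1  (common-e at J3 fixed by 1)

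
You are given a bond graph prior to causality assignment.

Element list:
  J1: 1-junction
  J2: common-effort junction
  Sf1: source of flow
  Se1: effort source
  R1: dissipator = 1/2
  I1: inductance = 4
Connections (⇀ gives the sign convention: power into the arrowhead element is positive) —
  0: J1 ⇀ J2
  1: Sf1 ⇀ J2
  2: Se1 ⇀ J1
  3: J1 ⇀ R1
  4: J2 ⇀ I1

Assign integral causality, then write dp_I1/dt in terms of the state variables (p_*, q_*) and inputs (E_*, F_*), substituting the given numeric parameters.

#1 |Sf1  (Sf1: flow source, stroke at near end)
#2 |J1  (source Se1 imposes e)
#4 |I1  (I1 outputs flow p/I1)
#0 |J2  (closing 0-jn rule on J2)
#3 |J1  (J1 flow already set via bond 0)

dp_I1/dt = E_Se1 + F_Sf1/2 - p_I1/8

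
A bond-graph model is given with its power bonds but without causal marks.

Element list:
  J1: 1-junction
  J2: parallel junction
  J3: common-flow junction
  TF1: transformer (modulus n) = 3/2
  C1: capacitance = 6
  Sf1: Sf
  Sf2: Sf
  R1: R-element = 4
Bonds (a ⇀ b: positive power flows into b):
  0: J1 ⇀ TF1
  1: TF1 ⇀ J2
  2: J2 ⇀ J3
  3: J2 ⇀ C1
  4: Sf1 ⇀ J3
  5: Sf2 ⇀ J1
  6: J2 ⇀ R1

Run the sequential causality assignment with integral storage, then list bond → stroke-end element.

b4 |Sf1  (Sf1: flow source, stroke at near end)
b5 |Sf2  (source Sf2 imposes f)
b0 |J1  (J1 flow already set via bond 5)
b2 |J3  (common-f at J3 fixed by 4)
b1 |TF1  (through TF1, causality passes straight; one stroke at TF1)
b3 |J2  (prefer integral on C1)
b6 |R1  (common-e at J2 fixed by 3)

#0 stroke→J1
#1 stroke→TF1
#2 stroke→J3
#3 stroke→J2
#4 stroke→Sf1
#5 stroke→Sf2
#6 stroke→R1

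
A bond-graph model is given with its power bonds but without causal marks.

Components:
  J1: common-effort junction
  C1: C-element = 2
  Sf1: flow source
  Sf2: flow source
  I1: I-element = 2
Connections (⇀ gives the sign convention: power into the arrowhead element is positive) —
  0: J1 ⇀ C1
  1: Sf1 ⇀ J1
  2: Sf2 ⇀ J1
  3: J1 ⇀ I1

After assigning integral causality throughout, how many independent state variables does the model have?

#1 |Sf1  (Sf1 (Sf) sets flow on bond)
#2 |Sf2  (Sf2 fixes flow; stroke at Sf2)
#0 |J1  (C1 integral (e out))
#3 |I1  (0-jn J1 has e-setter on 0)

2  (C1, I1 all integral)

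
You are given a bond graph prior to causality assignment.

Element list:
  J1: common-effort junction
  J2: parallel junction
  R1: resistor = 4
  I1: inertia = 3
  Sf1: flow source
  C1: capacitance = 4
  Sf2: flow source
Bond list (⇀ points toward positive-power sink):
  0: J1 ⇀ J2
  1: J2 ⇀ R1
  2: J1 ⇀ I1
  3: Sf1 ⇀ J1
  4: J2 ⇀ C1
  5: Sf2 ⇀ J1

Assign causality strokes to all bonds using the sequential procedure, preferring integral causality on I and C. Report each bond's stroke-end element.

#3 |Sf1  (source Sf1 imposes f)
#5 |Sf2  (source Sf2 imposes f)
#2 |I1  (I1: I, integral causality)
#0 |J1  (J1: last free bond brings effort in)
#4 |J2  (C1 integral (e out))
#1 |R1  (0-jn J2 has e-setter on 4)

β0 →J1
β1 →R1
β2 →I1
β3 →Sf1
β4 →J2
β5 →Sf2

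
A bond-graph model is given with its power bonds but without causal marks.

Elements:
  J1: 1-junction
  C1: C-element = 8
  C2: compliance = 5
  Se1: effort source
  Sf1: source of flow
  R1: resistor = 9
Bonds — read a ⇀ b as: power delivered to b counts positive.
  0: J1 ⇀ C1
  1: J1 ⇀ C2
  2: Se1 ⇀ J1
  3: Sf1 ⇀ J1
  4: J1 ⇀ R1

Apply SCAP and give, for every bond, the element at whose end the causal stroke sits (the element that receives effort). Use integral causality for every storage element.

b0 |J1
b1 |J1
b2 |J1
b3 |Sf1
b4 |J1

β2 stroke at J1  (source Se1 imposes e)
β3 stroke at Sf1  (Sf1: flow source, stroke at near end)
β0 stroke at J1  (1-jn J1 has f-setter on 3)
β1 stroke at J1  (1-jn J1 has f-setter on 3)
β4 stroke at J1  (J1: bond 3 brought flow, rest push out)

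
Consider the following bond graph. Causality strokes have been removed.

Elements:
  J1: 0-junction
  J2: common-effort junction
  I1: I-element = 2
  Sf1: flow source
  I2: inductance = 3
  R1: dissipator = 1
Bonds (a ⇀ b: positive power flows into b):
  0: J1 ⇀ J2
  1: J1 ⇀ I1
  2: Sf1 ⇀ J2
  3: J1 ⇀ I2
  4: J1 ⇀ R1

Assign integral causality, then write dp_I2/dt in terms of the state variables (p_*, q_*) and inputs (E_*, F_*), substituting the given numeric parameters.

β2 |Sf1  (source Sf1 imposes f)
β0 |J2  (only one effort-in slot at J2)
β1 |I1  (I1 integral (f out))
β3 |I2  (I2 outputs flow p/I2)
β4 |J1  (J1: last free bond brings effort in)

dp_I2/dt = F_Sf1 - p_I1/2 - p_I2/3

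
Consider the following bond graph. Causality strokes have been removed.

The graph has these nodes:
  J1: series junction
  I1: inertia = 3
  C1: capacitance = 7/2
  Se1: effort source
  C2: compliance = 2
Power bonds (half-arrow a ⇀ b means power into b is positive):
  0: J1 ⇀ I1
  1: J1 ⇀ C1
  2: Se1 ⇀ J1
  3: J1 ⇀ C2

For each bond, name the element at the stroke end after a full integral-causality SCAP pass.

#0 |I1
#1 |J1
#2 |J1
#3 |J1

b2 stroke→J1  (Se1: effort source, stroke at far end)
b0 stroke→I1  (prefer integral on I1)
b1 stroke→J1  (1-jn J1 has f-setter on 0)
b3 stroke→J1  (common-f at J1 fixed by 0)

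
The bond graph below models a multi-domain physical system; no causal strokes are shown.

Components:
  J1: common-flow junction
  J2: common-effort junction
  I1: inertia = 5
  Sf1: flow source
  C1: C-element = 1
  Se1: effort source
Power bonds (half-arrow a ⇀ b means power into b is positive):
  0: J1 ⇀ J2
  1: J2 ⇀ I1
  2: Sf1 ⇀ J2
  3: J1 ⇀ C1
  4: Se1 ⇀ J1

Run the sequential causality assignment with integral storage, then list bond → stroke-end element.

bond 0 stroke→J2
bond 1 stroke→I1
bond 2 stroke→Sf1
bond 3 stroke→J1
bond 4 stroke→J1

β2 →Sf1  (source Sf1 imposes f)
β4 →J1  (source Se1 imposes e)
β1 →I1  (prefer integral on I1)
β0 →J2  (only one effort-in slot at J2)
β3 →J1  (common-f at J1 fixed by 0)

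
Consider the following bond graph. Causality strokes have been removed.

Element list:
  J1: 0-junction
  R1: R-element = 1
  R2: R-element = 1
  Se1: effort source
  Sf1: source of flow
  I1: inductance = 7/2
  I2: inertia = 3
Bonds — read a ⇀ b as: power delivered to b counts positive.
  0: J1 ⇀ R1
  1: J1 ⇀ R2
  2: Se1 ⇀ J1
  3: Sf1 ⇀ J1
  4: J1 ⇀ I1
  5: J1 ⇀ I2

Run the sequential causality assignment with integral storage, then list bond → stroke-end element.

b2 stroke at J1  (Se1 fixes effort; stroke away)
b3 stroke at Sf1  (source Sf1 imposes f)
b0 stroke at R1  (J1: bond 2 brought effort, rest push out)
b1 stroke at R2  (J1 effort already set via bond 2)
b4 stroke at I1  (J1: bond 2 brought effort, rest push out)
b5 stroke at I2  (0-jn J1 has e-setter on 2)

bond 0 |R1
bond 1 |R2
bond 2 |J1
bond 3 |Sf1
bond 4 |I1
bond 5 |I2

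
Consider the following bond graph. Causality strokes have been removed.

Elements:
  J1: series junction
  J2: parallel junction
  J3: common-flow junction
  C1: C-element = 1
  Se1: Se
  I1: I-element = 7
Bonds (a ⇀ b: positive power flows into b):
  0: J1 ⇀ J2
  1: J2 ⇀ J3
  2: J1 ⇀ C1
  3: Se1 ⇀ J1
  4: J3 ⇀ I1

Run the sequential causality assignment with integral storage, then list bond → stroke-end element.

#0 →J2
#1 →J3
#2 →J1
#3 →J1
#4 →I1

bond 3 stroke→J1  (source Se1 imposes e)
bond 2 stroke→J1  (C1: C, integral causality)
bond 0 stroke→J2  (closing 1-jn rule on J1)
bond 1 stroke→J3  (common-e at J2 fixed by 0)
bond 4 stroke→I1  (J3 needs exactly one f-in)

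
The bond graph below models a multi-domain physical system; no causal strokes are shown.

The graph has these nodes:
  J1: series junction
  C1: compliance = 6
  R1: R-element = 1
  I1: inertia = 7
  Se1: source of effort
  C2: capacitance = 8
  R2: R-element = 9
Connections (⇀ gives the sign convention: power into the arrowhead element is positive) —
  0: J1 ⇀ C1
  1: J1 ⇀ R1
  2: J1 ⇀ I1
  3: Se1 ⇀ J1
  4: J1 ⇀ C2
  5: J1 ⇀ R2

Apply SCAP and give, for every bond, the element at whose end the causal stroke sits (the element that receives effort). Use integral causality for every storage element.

b3 stroke→J1  (Se1: effort source, stroke at far end)
b0 stroke→J1  (C1 integral (e out))
b2 stroke→I1  (prefer integral on I1)
b1 stroke→J1  (J1: bond 2 brought flow, rest push out)
b4 stroke→J1  (J1: bond 2 brought flow, rest push out)
b5 stroke→J1  (J1: bond 2 brought flow, rest push out)

bond 0 stroke at J1
bond 1 stroke at J1
bond 2 stroke at I1
bond 3 stroke at J1
bond 4 stroke at J1
bond 5 stroke at J1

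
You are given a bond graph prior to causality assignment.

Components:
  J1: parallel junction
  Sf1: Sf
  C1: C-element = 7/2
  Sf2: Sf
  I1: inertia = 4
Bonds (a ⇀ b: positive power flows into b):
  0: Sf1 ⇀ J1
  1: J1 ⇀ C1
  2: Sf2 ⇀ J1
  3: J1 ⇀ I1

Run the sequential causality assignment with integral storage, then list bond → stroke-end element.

b0 stroke at Sf1  (Sf1 (Sf) sets flow on bond)
b2 stroke at Sf2  (source Sf2 imposes f)
b1 stroke at J1  (C1 outputs effort q/C1)
b3 stroke at I1  (0-jn J1 has e-setter on 1)

b0 stroke at Sf1
b1 stroke at J1
b2 stroke at Sf2
b3 stroke at I1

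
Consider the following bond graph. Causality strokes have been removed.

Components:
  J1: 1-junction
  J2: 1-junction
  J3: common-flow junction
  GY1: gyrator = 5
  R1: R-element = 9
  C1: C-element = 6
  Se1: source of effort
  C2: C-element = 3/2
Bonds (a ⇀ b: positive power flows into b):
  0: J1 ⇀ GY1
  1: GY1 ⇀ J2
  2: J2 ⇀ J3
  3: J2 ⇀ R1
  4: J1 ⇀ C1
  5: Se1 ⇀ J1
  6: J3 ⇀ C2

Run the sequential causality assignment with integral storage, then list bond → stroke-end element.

b5 →J1  (Se1: effort source, stroke at far end)
b4 →J1  (C1: C, integral causality)
b0 →GY1  (J1: last free bond brings flow in)
b1 →GY1  (GY GY1: same side as bond 0)
b2 →J2  (common-f at J2 fixed by 1)
b3 →J2  (common-f at J2 fixed by 1)
b6 →J3  (1-jn J3 has f-setter on 2)

bond 0 stroke→GY1
bond 1 stroke→GY1
bond 2 stroke→J2
bond 3 stroke→J2
bond 4 stroke→J1
bond 5 stroke→J1
bond 6 stroke→J3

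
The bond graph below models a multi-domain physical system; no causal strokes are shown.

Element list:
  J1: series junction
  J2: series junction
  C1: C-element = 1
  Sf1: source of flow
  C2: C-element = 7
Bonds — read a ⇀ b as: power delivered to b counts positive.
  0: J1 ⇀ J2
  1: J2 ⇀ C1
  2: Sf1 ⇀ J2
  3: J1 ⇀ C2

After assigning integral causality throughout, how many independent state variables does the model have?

β2 stroke→Sf1  (Sf1 (Sf) sets flow on bond)
β0 stroke→J2  (common-f at J2 fixed by 2)
β1 stroke→J2  (J2 flow already set via bond 2)
β3 stroke→J1  (1-jn J1 has f-setter on 0)

2  (C1, C2 all integral)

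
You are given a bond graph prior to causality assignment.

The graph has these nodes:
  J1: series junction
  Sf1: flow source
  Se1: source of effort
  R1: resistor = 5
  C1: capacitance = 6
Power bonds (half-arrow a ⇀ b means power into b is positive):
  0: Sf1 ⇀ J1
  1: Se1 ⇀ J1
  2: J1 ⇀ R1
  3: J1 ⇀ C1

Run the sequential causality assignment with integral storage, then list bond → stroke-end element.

#0 |Sf1  (Sf1: flow source, stroke at near end)
#1 |J1  (Se1 (Se) sets effort on bond)
#2 |J1  (1-jn J1 has f-setter on 0)
#3 |J1  (common-f at J1 fixed by 0)

bond 0 stroke at Sf1
bond 1 stroke at J1
bond 2 stroke at J1
bond 3 stroke at J1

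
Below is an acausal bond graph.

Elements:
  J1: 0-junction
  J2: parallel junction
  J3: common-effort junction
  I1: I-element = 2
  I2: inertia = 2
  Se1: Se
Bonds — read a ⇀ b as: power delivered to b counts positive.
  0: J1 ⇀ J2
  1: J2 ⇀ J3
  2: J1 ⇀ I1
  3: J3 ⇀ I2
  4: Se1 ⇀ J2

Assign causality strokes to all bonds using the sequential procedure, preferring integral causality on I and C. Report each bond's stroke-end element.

bond 0 |J1
bond 1 |J3
bond 2 |I1
bond 3 |I2
bond 4 |J2

b4 stroke at J2  (Se1 fixes effort; stroke away)
b0 stroke at J1  (common-e at J2 fixed by 4)
b1 stroke at J3  (J2: bond 4 brought effort, rest push out)
b3 stroke at I2  (common-e at J3 fixed by 1)
b2 stroke at I1  (J1: bond 0 brought effort, rest push out)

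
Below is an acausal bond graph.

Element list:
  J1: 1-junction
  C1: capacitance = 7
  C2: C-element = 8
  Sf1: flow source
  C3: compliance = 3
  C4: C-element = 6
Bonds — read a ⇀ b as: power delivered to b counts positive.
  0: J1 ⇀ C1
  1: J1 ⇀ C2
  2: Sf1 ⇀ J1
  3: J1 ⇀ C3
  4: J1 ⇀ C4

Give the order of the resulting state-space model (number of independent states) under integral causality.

bond 2 stroke→Sf1  (source Sf1 imposes f)
bond 0 stroke→J1  (J1 flow already set via bond 2)
bond 1 stroke→J1  (common-f at J1 fixed by 2)
bond 3 stroke→J1  (J1 flow already set via bond 2)
bond 4 stroke→J1  (J1: bond 2 brought flow, rest push out)

4  (C1, C2, C3, C4 all integral)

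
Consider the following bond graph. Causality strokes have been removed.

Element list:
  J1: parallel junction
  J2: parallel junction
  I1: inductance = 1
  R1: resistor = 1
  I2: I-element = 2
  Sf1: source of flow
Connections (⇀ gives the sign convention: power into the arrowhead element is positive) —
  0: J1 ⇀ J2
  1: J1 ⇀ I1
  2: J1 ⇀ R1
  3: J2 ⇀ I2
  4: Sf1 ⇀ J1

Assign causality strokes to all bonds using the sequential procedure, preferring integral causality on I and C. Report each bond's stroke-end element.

b4 →Sf1  (source Sf1 imposes f)
b1 →I1  (I1: I, integral causality)
b3 →I2  (I2 integral (f out))
b0 →J2  (J2 needs exactly one e-in)
b2 →J1  (only one effort-in slot at J1)

#0 →J2
#1 →I1
#2 →J1
#3 →I2
#4 →Sf1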